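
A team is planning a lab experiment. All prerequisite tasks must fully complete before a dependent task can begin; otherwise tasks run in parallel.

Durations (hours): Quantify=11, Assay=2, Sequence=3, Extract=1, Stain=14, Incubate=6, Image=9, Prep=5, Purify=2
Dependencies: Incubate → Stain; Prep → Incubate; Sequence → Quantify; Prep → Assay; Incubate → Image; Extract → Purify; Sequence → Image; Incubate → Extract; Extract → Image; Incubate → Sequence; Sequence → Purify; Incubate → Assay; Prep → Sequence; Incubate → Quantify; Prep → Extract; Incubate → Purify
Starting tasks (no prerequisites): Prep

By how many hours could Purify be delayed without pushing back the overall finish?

The longest chain is Prep→Incubate→Sequence→Quantify = 5+6+3+11 = 25; overall finish 25 hours.
Longest path through Purify: 16 hours (earliest finish 16, latest finish 25).
Slack of Purify = 23 − 14 = 9 hours.

9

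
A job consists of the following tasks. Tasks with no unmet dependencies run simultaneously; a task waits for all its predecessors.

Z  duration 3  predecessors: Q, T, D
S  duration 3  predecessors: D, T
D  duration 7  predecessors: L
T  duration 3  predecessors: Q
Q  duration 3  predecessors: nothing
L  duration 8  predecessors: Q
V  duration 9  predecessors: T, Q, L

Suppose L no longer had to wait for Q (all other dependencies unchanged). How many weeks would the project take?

Original critical path: Q→L→D→Z = 3+8+7+3 = 21 ⇒ 21 weeks.
Without Q→L, L's earliest start moves from 3 to 0.
The longest chain is now L→D→Z = 8+7+3 = 18, so the project takes 18 weeks.

18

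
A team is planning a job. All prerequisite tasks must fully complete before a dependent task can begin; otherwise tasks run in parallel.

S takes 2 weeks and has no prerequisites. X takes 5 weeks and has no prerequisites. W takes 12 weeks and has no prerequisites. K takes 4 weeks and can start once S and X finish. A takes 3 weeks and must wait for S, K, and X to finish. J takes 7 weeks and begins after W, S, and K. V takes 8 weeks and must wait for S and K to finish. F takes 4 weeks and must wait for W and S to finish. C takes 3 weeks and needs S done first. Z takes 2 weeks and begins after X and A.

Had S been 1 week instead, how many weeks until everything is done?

19

Baseline: W→J = 12+7 = 19 → 19 weeks.
The longest path through S is only 14 weeks, so S has float 5.
No other chain overtakes it, so the finish is 19 weeks.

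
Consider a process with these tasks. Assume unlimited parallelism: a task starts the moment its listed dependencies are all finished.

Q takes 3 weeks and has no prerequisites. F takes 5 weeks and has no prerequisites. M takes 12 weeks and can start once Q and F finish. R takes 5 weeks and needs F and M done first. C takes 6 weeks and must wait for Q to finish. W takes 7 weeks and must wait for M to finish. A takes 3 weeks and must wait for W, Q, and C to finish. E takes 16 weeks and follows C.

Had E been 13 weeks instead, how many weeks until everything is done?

Actual critical path: F→M→W→A = 5+12+7+3 = 27 ⇒ 27 weeks.
The longest path through E is only 25 weeks, so E has float 2.
No other chain overtakes it, so the finish is 27 weeks.

27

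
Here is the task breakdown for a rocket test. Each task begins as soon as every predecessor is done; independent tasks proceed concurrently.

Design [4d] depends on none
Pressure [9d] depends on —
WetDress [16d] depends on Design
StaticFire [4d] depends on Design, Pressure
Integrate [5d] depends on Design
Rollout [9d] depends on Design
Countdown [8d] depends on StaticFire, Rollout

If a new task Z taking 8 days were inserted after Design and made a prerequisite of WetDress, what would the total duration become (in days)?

Originally the rocket test takes 21 days.
With Z inserted, WetDress now waits for max(Design, Z).
New critical path: Design→Z→WetDress = 4+8+16 = 28 ⇒ 28 days.

28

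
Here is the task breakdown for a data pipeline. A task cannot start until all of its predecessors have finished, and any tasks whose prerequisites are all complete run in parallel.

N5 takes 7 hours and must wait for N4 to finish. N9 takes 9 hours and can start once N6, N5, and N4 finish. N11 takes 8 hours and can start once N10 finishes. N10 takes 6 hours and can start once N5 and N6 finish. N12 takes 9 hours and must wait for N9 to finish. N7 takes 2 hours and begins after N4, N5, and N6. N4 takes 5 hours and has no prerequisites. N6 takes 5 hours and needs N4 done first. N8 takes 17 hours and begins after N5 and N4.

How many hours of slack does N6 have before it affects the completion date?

2

Critical path: N4→N5→N9→N12 = 5+7+9+9 = 30, so the finish is 30 hours.
Longest path through N6: 28 hours (earliest finish 10, latest finish 12).
So N6 can slip 12 − 10 = 2 hours.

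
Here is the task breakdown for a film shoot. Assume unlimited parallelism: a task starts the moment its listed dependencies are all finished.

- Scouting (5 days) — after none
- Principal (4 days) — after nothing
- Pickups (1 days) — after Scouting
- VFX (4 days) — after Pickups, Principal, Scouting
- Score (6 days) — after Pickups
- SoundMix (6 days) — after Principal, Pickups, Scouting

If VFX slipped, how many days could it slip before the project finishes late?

The longest chain is Scouting→Pickups→Score = 5+1+6 = 12; overall finish 12 days.
VFX finishes as early as 10 and must finish by 12.
Slack of VFX = 8 − 6 = 2 days.

2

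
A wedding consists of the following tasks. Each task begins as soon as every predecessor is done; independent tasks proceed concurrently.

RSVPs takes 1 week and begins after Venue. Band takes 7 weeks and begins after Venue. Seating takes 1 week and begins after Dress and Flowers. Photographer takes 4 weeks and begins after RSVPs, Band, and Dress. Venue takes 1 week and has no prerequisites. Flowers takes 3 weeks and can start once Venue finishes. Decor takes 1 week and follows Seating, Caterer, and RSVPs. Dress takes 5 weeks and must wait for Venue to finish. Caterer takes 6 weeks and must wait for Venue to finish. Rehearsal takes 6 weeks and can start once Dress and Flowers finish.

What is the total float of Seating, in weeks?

Critical path: Venue→Dress→Rehearsal = 1+5+6 = 12, so the finish is 12 weeks.
Longest path through Seating: 8 weeks (earliest finish 7, latest finish 11).
Float = 12 − 8 = 4.

4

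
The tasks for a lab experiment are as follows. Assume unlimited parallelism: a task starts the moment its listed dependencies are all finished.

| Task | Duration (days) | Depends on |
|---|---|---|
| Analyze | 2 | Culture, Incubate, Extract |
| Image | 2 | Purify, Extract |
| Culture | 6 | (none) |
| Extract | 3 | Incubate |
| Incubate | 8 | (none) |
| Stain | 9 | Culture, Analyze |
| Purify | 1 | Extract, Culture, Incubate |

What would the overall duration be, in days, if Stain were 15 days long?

28

As given, the longest chain is Incubate→Extract→Analyze→Stain = 8+3+2+9 = 22, so the finish is 22 days.
Since Stain is critical, the +6 change carries straight to that chain (now 28 days).
The critical path is still Incubate→Extract→Analyze→Stain; finish is now 28 days.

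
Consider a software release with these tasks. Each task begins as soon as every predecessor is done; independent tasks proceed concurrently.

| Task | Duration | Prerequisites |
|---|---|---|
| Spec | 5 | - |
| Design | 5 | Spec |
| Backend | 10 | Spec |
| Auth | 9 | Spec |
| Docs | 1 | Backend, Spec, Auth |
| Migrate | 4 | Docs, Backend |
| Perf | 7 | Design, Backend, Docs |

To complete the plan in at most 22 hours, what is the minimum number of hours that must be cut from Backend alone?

1

Current finish: 23 hours; target: 22.
Backend is on every critical path, so each hour cut from Backend cuts the finish by one (this holds down to a finish of 22).
Need 23 − 22 = 1 hour off Backend → Backend becomes 9 hours, finish becomes 22.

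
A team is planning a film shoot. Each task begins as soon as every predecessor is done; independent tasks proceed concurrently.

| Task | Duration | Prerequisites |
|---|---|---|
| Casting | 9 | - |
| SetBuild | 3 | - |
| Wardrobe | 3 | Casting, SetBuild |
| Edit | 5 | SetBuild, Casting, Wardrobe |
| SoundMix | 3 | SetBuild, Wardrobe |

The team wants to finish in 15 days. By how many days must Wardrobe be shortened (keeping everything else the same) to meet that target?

2

Current finish: 17 days; target: 15.
Wardrobe is on every critical path, so each day cut from Wardrobe cuts the finish by one (this holds down to a finish of 15).
Need 17 − 15 = 2 days off Wardrobe → Wardrobe becomes 1 day, finish becomes 15.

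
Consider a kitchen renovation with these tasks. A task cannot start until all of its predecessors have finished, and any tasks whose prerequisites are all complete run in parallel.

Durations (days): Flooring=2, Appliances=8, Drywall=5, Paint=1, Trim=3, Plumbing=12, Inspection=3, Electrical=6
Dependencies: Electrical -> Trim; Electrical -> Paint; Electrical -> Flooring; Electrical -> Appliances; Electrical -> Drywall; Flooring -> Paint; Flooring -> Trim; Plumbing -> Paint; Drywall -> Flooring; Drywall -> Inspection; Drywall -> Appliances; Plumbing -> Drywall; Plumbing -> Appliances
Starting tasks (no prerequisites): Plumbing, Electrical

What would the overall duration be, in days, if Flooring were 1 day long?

As given, the longest chain is Plumbing→Drywall→Appliances = 12+5+8 = 25, so the finish is 25 days.
The longest path through Flooring is only 22 days, so Flooring has float 3.
That remains the longest chain; total 25 days.

25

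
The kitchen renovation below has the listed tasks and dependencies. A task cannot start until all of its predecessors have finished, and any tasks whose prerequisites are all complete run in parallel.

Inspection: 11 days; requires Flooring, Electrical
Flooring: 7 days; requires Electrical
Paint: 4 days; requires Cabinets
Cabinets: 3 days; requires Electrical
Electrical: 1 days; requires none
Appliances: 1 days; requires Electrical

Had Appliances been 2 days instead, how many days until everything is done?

As given, the longest chain is Electrical→Flooring→Inspection = 1+7+11 = 19, so the finish is 19 days.
The longest path through Appliances is only 2 days, so Appliances has float 17.
The critical path is still Electrical→Flooring→Inspection; finish is now 19 days.

19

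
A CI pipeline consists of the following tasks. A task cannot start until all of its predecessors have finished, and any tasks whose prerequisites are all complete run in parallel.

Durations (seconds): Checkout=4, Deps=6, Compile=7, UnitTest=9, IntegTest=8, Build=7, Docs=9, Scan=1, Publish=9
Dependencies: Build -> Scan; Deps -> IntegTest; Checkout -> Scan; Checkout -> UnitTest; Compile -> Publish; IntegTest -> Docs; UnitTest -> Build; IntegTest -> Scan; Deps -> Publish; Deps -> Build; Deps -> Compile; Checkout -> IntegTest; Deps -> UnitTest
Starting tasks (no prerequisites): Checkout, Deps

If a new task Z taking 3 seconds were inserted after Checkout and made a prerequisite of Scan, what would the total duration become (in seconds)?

Originally the plan takes 23 seconds.
With Z inserted, Scan now waits for max(Build, IntegTest, Checkout, Z).
New critical path: Deps→UnitTest→Build→Scan = 6+9+7+1 = 23 ⇒ 23 seconds.

23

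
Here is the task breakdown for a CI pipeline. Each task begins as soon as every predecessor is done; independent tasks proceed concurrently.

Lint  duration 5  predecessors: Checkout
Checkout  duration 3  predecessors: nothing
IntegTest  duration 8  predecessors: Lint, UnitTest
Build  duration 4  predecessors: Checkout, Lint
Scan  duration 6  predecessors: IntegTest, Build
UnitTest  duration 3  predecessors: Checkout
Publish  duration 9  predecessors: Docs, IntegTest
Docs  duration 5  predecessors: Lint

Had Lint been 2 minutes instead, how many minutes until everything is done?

23

Critical path before the change: Checkout→Lint→IntegTest→Publish = 3+5+8+9 = 25 giving 25 minutes.
Since Lint is critical, the -3 change carries straight to that chain (now 22 minutes).
The binding chain switches to Checkout→UnitTest→IntegTest→Publish = 3+3+8+9 = 23; finish 23 minutes.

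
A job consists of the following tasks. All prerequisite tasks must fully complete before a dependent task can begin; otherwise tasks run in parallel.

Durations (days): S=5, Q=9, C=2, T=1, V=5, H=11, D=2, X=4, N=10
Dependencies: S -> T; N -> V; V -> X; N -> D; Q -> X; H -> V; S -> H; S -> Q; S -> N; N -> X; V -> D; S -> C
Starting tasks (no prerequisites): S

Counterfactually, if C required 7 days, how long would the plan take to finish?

25

As given, the longest chain is S→H→V→X = 5+11+5+4 = 25, so the finish is 25 days.
The longest path through C is only 7 days, so C has float 18.
The critical path is still S→H→V→X; finish is now 25 days.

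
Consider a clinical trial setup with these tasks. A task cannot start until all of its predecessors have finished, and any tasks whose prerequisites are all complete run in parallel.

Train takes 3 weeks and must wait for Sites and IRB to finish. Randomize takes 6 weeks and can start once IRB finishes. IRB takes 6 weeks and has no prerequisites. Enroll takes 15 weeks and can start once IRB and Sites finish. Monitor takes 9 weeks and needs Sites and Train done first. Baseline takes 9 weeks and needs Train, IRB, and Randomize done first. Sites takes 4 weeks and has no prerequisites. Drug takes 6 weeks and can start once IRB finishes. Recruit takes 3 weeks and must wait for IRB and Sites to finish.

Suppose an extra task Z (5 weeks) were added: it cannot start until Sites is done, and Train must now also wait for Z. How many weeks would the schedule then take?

Originally the schedule takes 21 weeks.
With Z inserted, Train now waits for max(Sites, IRB, Z).
New critical path: IRB→Randomize→Baseline = 6+6+9 = 21 ⇒ 21 weeks.

21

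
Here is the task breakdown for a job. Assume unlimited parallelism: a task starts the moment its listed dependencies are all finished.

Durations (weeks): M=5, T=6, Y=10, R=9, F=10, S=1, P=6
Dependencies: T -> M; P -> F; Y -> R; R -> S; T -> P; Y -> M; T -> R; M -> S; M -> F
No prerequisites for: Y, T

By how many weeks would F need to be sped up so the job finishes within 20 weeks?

Current finish: 25 weeks; target: 20.
F is on every critical path, so each week cut from F cuts the finish by one (this holds down to a finish of 20).
Need 25 − 20 = 5 weeks off F → F becomes 5 weeks, finish becomes 20.

5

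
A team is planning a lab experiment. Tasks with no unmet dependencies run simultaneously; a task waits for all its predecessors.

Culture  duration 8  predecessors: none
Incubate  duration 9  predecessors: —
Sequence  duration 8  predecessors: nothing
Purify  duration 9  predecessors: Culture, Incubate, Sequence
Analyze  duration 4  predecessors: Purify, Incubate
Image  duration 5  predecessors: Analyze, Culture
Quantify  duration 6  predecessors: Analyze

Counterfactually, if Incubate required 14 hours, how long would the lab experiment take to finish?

Actual critical path: Incubate→Purify→Analyze→Quantify = 9+9+4+6 = 28 ⇒ 28 hours.
Incubate lies on that path, so at 14 hours the path becomes 33 hours.
No other chain overtakes it, so the finish is 33 hours.

33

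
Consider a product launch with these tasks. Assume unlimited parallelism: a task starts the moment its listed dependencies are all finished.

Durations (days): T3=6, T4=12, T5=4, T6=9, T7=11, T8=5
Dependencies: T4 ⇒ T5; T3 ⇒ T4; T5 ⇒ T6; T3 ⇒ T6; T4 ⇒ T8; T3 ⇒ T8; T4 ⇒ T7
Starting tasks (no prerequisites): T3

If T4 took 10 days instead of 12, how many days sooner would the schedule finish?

Critical path before the change: T3→T4→T5→T6 = 6+12+4+9 = 31 giving 31 days.
T4 is on the critical path; changing it to 10 makes that path 29 days.
That remains the longest chain; total 29 days.
Change in finish: 29 − 31 = -2 days.

2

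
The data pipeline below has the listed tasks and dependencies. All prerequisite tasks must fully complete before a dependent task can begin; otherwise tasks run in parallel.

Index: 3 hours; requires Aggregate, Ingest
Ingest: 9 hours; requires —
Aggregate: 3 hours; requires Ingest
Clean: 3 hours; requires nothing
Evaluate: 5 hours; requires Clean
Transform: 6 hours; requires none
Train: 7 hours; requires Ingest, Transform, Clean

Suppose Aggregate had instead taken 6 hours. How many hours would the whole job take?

As given, the longest chain is Ingest→Train = 9+7 = 16, so the finish is 16 hours.
Aggregate is off the critical path — its longest chain is 15 hours, giving 1 of slack.
New critical path: Ingest→Aggregate→Index = 9+6+3 = 18 ⇒ 18 hours.

18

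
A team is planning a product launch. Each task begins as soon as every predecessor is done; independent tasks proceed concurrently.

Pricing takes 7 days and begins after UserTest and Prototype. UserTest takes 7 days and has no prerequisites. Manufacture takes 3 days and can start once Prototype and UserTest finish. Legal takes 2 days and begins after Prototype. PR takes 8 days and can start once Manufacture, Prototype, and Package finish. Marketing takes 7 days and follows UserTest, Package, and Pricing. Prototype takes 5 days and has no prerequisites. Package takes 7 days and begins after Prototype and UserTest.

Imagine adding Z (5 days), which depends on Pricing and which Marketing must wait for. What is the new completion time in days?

Originally the plan takes 22 days.
With Z inserted, Marketing now waits for max(UserTest, Package, Pricing, Z).
New critical path: UserTest→Pricing→Z→Marketing = 7+7+5+7 = 26 ⇒ 26 days.

26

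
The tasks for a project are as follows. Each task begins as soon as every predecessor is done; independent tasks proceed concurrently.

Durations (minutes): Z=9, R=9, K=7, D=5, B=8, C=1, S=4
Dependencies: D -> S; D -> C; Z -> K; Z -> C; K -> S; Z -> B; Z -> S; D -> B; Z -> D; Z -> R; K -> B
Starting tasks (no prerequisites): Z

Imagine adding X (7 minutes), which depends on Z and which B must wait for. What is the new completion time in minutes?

24

Originally the schedule takes 24 minutes.
With X inserted, B now waits for max(D, K, Z, X).
New critical path: Z→X→B = 9+7+8 = 24 ⇒ 24 minutes.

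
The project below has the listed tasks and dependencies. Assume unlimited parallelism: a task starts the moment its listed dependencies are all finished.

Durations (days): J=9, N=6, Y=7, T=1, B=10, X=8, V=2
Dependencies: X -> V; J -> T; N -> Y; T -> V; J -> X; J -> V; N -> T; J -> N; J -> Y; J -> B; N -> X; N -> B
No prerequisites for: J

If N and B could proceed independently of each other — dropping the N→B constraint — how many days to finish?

Original critical path: J→N→B = 9+6+10 = 25 ⇒ 25 days.
Without N→B, B's earliest start moves from 15 to 9.
After: J→N→X→V = 9+6+8+2 = 25 → 25 days.

25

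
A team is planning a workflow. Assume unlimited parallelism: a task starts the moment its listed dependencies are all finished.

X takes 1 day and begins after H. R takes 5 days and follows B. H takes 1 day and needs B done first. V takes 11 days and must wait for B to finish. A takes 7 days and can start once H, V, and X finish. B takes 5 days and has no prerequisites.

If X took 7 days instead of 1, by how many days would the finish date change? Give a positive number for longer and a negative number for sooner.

0

As given, the longest chain is B→V→A = 5+11+7 = 23, so the finish is 23 days.
X is off the critical path — its longest chain is 14 days, giving 9 of slack.
No other chain overtakes it, so the finish is 23 days.
Change in finish: 23 − 23 = +0 days.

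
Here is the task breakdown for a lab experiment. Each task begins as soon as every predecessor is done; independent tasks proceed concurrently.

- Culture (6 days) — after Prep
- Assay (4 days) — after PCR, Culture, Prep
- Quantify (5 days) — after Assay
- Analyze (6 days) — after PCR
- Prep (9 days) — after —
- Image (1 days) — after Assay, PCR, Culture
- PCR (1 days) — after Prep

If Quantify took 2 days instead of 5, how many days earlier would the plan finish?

Actual critical path: Prep→Culture→Assay→Quantify = 9+6+4+5 = 24 ⇒ 24 days.
Quantify lies on that path, so at 2 days the path becomes 21 days.
The critical path is still Prep→Culture→Assay→Quantify; finish is now 21 days.
Change in finish: 21 − 24 = -3 days.

3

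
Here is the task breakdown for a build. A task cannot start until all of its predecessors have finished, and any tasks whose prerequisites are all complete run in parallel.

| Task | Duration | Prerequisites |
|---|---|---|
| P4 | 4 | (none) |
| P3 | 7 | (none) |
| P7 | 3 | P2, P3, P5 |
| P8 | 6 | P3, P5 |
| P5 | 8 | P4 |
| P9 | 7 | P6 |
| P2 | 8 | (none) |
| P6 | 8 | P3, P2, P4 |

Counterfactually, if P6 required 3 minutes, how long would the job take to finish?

Baseline: P2→P6→P9 = 8+8+7 = 23 → 23 minutes.
Since P6 is critical, the -5 change carries straight to that chain (now 18 minutes).
That remains the longest chain; total 18 minutes.

18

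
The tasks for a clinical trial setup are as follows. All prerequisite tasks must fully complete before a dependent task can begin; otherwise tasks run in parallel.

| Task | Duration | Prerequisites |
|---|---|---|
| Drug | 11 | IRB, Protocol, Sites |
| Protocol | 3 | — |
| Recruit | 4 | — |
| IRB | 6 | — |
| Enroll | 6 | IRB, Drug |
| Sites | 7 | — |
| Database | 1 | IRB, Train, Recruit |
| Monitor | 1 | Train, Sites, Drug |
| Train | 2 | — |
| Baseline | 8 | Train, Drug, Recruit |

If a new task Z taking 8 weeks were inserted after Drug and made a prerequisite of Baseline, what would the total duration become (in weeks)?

34

Originally the schedule takes 26 weeks.
With Z inserted, Baseline now waits for max(Train, Drug, Recruit, Z).
New critical path: Sites→Drug→Z→Baseline = 7+11+8+8 = 34 ⇒ 34 weeks.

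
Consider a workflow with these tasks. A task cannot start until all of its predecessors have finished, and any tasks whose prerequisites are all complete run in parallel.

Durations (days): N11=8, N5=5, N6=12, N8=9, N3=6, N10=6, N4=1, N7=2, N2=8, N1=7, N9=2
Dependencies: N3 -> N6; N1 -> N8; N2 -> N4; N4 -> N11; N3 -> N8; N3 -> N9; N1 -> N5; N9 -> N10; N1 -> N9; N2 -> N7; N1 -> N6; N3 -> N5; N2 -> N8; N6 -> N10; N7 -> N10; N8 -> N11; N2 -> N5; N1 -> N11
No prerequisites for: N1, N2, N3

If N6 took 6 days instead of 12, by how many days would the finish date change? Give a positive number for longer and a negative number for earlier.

Baseline: N1→N6→N10 = 7+12+6 = 25 → 25 days.
Since N6 is critical, the -6 change carries straight to that chain (now 19 days).
Now N2→N8→N11 = 8+9+8 = 25 is longest, so the finish becomes 25 days.
Change in finish: 25 − 25 = +0 days.

0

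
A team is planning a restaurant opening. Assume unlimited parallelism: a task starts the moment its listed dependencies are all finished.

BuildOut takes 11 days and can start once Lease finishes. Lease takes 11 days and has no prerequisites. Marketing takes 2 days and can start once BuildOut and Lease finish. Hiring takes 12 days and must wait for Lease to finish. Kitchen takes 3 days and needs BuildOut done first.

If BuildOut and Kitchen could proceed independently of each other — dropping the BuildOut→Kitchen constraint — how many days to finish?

24

Before: longest chain Lease→BuildOut→Kitchen = 11+11+3 = 25, finish 25.
Without BuildOut→Kitchen, Kitchen's earliest start moves from 22 to 0.
The longest chain is now Lease→BuildOut→Marketing = 11+11+2 = 24, so the schedule takes 24 days.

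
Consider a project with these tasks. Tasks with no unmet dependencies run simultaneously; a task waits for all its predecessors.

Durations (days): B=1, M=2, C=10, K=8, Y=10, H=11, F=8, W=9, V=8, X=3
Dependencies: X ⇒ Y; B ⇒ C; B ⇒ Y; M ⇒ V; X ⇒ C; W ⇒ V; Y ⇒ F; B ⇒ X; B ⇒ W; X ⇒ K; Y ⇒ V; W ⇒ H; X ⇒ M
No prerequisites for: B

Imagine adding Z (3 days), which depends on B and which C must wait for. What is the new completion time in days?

22

Originally the plan takes 22 days.
With Z inserted, C now waits for max(B, X, Z).
New critical path: B→X→Y→F = 1+3+10+8 = 22 ⇒ 22 days.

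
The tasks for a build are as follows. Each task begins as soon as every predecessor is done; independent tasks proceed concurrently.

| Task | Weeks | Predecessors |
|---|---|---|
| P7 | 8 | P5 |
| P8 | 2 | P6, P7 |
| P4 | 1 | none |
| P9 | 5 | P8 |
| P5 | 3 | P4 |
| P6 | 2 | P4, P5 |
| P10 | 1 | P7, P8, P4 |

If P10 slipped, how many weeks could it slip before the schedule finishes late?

Critical path: P4→P5→P7→P8→P9 = 1+3+8+2+5 = 19, so the finish is 19 weeks.
The longest chain containing P10 totals 15 weeks.
Float = 19 − 15 = 4.

4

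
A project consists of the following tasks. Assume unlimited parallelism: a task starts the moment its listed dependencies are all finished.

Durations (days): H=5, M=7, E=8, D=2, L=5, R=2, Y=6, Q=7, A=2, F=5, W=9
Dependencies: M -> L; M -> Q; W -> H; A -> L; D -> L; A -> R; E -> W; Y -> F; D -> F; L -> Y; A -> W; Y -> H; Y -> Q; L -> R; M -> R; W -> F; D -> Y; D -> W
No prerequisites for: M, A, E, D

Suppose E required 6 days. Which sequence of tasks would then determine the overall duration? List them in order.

M, L, Y, Q

Actual critical path: M→L→Y→Q = 7+5+6+7 = 25 ⇒ 25 days.
The longest path through E is only 22 days, so E has float 3.
That remains the longest chain; total 25 days.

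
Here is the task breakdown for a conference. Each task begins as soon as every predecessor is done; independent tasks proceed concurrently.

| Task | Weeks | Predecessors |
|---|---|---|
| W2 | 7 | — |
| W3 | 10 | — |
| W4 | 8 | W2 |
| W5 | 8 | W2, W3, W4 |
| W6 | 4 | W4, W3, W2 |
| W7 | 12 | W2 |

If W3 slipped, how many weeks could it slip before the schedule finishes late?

The longest chain is W2→W4→W5 = 7+8+8 = 23; overall finish 23 weeks.
W3 finishes as early as 10 and must finish by 15.
Slack of W3 = 5 − 0 = 5 weeks.

5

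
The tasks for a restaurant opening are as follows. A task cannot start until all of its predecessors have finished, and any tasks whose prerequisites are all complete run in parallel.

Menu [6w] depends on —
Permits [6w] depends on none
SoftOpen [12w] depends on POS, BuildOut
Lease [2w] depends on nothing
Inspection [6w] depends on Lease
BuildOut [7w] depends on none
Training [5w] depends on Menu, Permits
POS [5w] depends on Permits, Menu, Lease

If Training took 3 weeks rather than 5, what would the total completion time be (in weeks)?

23

The binding path is Permits→POS→SoftOpen = 6+5+12 = 23; finish at 23 weeks.
Training is off the critical path — its longest chain is 11 weeks, giving 12 of slack.
The critical path is still Permits→POS→SoftOpen; finish is now 23 weeks.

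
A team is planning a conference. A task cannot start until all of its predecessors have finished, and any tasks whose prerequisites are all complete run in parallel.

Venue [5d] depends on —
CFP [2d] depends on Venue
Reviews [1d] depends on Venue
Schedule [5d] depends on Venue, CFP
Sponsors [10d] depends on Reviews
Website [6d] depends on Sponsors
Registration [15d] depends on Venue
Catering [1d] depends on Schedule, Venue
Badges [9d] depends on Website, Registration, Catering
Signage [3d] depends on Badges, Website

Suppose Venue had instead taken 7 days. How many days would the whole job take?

Critical path before the change: Venue→Reviews→Sponsors→Website→Badges→Signage = 5+1+10+6+9+3 = 34 giving 34 days.
Since Venue is critical, the +2 change carries straight to that chain (now 36 days).
That remains the longest chain; total 36 days.

36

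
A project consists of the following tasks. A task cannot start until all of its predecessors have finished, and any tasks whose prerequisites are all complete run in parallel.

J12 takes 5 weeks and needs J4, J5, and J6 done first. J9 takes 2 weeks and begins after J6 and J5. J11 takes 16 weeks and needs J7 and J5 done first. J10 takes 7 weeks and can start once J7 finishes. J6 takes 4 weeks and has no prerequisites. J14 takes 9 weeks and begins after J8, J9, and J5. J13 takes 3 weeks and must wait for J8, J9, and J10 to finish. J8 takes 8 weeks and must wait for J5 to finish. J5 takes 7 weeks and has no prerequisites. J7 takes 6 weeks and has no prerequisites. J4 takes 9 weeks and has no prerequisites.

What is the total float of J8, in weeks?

0

J5→J8→J14 = 7+8+9 = 24 sets the makespan at 24 weeks.
J8 finishes as early as 15 and must finish by 15.
So J8 can slip 15 − 15 = 0 weeks.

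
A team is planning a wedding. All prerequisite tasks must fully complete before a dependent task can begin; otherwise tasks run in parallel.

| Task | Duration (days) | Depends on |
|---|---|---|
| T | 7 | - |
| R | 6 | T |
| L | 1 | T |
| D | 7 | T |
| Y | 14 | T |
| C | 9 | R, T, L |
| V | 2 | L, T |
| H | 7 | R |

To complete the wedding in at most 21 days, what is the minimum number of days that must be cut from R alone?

Current finish: 22 days; target: 21.
R is on every critical path, so each day cut from R cuts the finish by one (this holds down to a finish of 21).
Need 22 − 21 = 1 day off R → R becomes 5 days, finish becomes 21.

1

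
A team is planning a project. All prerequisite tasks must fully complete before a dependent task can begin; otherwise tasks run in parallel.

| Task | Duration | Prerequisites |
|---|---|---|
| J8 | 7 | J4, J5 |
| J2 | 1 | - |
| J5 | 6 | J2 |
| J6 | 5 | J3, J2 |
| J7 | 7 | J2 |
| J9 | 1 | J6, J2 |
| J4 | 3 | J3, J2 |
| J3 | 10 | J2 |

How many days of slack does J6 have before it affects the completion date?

The longest chain is J2→J3→J4→J8 = 1+10+3+7 = 21; overall finish 21 days.
The longest chain containing J6 totals 17 days.
Float = 21 − 17 = 4.

4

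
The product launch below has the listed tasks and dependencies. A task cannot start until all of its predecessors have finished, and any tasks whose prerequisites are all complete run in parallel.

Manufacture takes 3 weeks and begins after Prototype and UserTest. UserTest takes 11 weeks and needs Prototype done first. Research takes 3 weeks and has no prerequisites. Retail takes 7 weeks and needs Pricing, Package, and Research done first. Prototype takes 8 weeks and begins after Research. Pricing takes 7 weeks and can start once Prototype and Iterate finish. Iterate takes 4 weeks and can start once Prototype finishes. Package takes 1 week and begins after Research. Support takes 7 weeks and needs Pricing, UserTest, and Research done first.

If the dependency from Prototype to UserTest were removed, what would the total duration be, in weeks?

With the dependency in place, Research→Prototype→UserTest→Support = 3+8+11+7 = 29 sets the finish at 29 weeks.
Without Prototype→UserTest, UserTest's earliest start moves from 11 to 0.
After: Research→Prototype→Iterate→Pricing→Retail = 3+8+4+7+7 = 29 → 29 weeks.

29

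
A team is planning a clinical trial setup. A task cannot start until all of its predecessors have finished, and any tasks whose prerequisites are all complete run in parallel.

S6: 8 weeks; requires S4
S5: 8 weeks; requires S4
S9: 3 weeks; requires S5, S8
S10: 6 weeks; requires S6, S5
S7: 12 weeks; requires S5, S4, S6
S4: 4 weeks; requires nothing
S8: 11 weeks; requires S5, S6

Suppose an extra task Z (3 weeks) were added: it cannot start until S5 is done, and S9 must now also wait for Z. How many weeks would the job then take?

Originally the job takes 26 weeks.
With Z inserted, S9 now waits for max(S5, S8, Z).
New critical path: S4→S5→S8→S9 = 4+8+11+3 = 26 ⇒ 26 weeks.

26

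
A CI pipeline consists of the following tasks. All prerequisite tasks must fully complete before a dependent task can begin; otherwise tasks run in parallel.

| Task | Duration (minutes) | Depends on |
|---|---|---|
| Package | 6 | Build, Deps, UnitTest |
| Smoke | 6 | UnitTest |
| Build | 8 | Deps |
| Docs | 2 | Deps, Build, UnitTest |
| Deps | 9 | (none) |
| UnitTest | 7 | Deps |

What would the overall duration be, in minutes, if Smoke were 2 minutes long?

Baseline: Deps→Build→Package = 9+8+6 = 23 → 23 minutes.
Smoke has 1 minute of float (longest path through it is 22).
No other chain overtakes it, so the finish is 23 minutes.

23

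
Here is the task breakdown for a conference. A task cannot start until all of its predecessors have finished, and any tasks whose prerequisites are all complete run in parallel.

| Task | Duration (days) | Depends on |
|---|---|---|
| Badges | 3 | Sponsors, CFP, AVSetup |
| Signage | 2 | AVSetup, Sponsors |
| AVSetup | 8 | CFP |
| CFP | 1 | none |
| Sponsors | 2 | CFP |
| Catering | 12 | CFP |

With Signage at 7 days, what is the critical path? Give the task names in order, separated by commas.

CFP, AVSetup, Signage

The binding path is CFP→Catering = 1+12 = 13; finish at 13 days.
Signage has 2 days of float (longest path through it is 11).
The binding chain switches to CFP→AVSetup→Signage = 1+8+7 = 16; finish 16 days.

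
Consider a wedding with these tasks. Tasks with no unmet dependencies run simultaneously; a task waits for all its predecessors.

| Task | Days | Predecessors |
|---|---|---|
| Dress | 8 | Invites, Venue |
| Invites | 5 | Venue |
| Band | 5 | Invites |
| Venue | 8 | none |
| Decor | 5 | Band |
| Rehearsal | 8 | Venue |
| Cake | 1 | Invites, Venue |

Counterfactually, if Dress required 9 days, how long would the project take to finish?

Actual critical path: Venue→Invites→Band→Decor = 8+5+5+5 = 23 ⇒ 23 days.
Dress has 2 days of float (longest path through it is 21).
The critical path is still Venue→Invites→Band→Decor; finish is now 23 days.

23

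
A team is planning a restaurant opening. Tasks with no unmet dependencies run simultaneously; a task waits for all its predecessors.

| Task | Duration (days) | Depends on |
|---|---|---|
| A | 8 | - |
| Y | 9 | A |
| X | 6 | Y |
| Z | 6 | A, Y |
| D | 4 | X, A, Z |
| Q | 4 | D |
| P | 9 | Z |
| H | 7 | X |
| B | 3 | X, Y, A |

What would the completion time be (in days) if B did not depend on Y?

32

Original critical path: A→Y→Z→P = 8+9+6+9 = 32 ⇒ 32 days.
Dropping Y→B doesn't change B's earliest start (23); another predecessor still binds.
After: A→Y→Z→P = 8+9+6+9 = 32 → 32 days.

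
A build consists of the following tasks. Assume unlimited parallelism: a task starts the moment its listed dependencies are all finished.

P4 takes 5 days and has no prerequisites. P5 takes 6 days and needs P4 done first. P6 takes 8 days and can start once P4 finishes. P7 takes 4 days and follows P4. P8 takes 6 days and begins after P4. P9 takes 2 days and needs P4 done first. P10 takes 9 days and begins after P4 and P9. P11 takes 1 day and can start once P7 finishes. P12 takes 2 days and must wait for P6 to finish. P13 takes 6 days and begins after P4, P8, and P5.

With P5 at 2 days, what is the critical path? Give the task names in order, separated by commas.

As given, the longest chain is P4→P5→P13 = 5+6+6 = 17, so the finish is 17 days.
P5 is on the critical path; changing it to 2 makes that path 13 days.
The binding chain switches to P4→P8→P13 = 5+6+6 = 17; finish 17 days.

P4, P8, P13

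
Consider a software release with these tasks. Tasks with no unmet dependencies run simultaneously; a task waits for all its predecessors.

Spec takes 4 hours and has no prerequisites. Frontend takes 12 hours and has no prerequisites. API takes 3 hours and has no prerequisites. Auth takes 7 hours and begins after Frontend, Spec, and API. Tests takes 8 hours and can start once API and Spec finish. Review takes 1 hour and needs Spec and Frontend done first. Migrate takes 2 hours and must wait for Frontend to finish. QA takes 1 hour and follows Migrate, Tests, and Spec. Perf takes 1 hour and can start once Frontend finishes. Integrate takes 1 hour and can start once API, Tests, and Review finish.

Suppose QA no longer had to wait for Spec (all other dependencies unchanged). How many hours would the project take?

19

Before: longest chain Frontend→Auth = 12+7 = 19, finish 19.
Dropping Spec→QA doesn't change QA's earliest start (14); another predecessor still binds.
After: Frontend→Auth = 12+7 = 19 → 19 hours.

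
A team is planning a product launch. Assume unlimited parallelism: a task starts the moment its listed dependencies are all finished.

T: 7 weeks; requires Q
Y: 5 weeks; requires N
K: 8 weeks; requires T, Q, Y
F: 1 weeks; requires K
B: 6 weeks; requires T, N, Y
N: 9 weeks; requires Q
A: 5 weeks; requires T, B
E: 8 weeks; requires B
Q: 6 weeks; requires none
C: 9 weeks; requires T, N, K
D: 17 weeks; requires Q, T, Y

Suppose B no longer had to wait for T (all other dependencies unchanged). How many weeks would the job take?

37

Before: longest chain Q→N→Y→K→C = 6+9+5+8+9 = 37, finish 37.
Dropping T→B doesn't change B's earliest start (20); another predecessor still binds.
The longest chain is now Q→N→Y→K→C = 6+9+5+8+9 = 37, so the job takes 37 weeks.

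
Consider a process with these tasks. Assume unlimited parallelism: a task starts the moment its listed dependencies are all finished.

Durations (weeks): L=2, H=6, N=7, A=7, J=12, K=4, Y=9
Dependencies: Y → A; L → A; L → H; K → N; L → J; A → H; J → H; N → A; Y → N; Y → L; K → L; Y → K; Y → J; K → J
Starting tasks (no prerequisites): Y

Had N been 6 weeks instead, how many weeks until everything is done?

33

Actual critical path: Y→K→N→A→H = 9+4+7+7+6 = 33 ⇒ 33 weeks.
N lies on that path, so at 6 weeks the path becomes 32 weeks.
New critical path: Y→K→L→J→H = 9+4+2+12+6 = 33 ⇒ 33 weeks.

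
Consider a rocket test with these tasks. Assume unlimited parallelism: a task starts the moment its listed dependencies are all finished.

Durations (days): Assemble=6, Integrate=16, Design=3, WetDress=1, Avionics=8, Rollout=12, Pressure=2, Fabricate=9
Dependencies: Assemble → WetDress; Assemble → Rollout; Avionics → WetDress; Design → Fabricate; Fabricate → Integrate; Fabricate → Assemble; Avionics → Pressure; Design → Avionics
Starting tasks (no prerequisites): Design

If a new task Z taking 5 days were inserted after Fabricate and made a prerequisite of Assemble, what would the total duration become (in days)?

35

Originally the plan takes 30 days.
With Z inserted, Assemble now waits for max(Fabricate, Z).
New critical path: Design→Fabricate→Z→Assemble→Rollout = 3+9+5+6+12 = 35 ⇒ 35 days.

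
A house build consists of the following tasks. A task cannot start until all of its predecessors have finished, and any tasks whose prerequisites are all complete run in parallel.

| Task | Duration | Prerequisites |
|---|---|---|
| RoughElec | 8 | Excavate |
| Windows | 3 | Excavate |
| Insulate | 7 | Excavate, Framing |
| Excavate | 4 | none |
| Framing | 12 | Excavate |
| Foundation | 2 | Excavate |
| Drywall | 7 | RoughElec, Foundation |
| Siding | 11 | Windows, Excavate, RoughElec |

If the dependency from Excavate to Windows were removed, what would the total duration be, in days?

Original critical path: Excavate→Framing→Insulate = 4+12+7 = 23 ⇒ 23 days.
Without Excavate→Windows, Windows's earliest start moves from 4 to 0.
After: Excavate→Framing→Insulate = 4+12+7 = 23 → 23 days.

23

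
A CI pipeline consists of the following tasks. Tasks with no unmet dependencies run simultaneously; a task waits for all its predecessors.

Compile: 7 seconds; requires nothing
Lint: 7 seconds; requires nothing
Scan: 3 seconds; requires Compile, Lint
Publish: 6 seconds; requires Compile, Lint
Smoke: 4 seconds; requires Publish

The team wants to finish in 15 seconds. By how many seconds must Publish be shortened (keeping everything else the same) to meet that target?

2

Current finish: 17 seconds; target: 15.
Publish is on every critical path, so each second cut from Publish cuts the finish by one (this holds down to a finish of 12).
Need 17 − 15 = 2 seconds off Publish → Publish becomes 4 seconds, finish becomes 15.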